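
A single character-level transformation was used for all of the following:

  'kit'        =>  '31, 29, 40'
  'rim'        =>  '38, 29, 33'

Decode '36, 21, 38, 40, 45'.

party

k is letter #11 and maps to 31: an offset of 20. Letters become their 1-based position plus 20 (so a→21, b→22, …).
Reversing it on 36, 21, 38, 40, 45: 36→(36−20)÷1=16=p, 21→(21−20)÷1=1=a, 38→(38−20)÷1=18=r, 40→(40−20)÷1=20=t, 45→(45−20)÷1=25=y.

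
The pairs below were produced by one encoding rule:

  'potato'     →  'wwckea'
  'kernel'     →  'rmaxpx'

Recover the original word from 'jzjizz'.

In potato: p→w is +7, o→w is +8, t→c is +9, a→k is +10 — the shift increases by 1 each position. Each letter shifts forward by (position + 7), i.e. 7, 8, 9, … — the shift grows by one for each successive letter.
Reversing it on jzjizz: j−7=c, z−8=r, j−9=a, i−10=y, z−11=o, z−12=n.

crayon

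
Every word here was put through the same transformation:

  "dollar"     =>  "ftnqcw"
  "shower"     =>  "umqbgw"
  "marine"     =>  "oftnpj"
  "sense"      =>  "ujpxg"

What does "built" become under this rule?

dzkqv

It's a Vigenère-style cipher with numeric key [2,5]: position i shifts by key[i mod 2].
On built: b+2=d, u+5=z, i+2=k, l+5=q, t+2=v.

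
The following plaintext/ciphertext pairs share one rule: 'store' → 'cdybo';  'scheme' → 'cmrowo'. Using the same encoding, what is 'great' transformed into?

Compare letters: s→c is +10, t→d is +10, o→y is +10 — a constant shift. Each letter is shifted forward by 10 in the alphabet (a Caesar shift of +10).
For great: g+10=q, r+10=b, e+10=o, a+10=k, t+10=d.

qbokd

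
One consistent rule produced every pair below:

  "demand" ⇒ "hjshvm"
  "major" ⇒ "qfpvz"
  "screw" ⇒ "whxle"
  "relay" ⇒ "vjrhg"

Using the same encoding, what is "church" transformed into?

In demand: d→h is +4, e→j is +5, m→s is +6, a→h is +7 — the shift increases by 1 each position. The shift increases by 1 at each position, starting from +4: 4, 5, 6, ….
For church: c+4=g, h+5=m, u+6=a, r+7=y, c+8=k, h+9=q.

gmaykq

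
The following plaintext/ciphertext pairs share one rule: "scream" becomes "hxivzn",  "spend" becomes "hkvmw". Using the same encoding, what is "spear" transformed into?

Each pair mirrors across the alphabet (s↔h, c↔x, r↔i): positions sum to 25. This is the alphabet-reversal cipher (Atbash): a becomes z, b becomes y, etc.
Applying it to spear: s↔h, p↔k, e↔v, a↔z, r↔i.

hkvzi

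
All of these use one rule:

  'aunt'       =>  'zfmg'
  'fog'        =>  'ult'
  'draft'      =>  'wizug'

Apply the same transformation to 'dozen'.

wlavm

Each pair mirrors across the alphabet (a↔z, u↔f, n↔m): positions sum to 25. Letters are reflected about the middle of the alphabet (position → 25−position): Atbash.
Applying it to dozen: d↔w, o↔l, z↔a, e↔v, n↔m.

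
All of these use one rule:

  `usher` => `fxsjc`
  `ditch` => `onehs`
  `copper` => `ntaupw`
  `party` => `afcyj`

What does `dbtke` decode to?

Shifts by position in usher: pos 0: u→f (+11), pos 1: s→x (+5), pos 2: h→s (+11), pos 3: e→j (+5) — repeating every 2. The shifts repeat in a cycle of length 2: positions 0,1,… shift by +11, +5, then the pattern repeats.
Undoing it on dbtke: d−11=s, b−5=w, t−11=i, k−5=f, e−11=t.

swift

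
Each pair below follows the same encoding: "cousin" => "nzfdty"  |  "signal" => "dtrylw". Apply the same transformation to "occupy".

znnfaj

Compare letters: c→n is +11, o→z is +11, u→f is +11 — a constant shift. This is a Caesar cipher with shift 11.
Applying it to occupy: o+11=z, c+11=n, c+11=n, u+11=f, p+11=a, y+11=j.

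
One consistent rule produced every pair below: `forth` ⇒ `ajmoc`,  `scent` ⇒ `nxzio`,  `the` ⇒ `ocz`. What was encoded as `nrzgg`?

Compare letters: f→a is +21, o→j is +21, r→m is +21 — a constant shift. Each letter is shifted forward by 21 in the alphabet (a Caesar shift of +21).
Undoing it on nrzgg: n−21=s, r−21=w, z−21=e, g−21=l, g−21=l.

swell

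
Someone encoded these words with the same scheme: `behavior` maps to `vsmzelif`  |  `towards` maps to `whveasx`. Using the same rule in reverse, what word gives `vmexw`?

Read the word backwards and shift each letter +4.
Decoding vmexw: shift back: v−4=r, m−4=i, e−4=a, x−4=t, w−4=s → riats; then reverse → stair.

stair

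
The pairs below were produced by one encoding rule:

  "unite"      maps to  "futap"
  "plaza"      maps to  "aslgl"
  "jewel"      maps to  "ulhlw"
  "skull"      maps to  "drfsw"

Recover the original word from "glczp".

Shifts by position in unite: pos 0: u→f (+11), pos 1: n→u (+7), pos 2: i→t (+11), pos 3: t→a (+7) — repeating every 2. It's a Vigenère-style cipher with numeric key [11,7]: position i shifts by key[i mod 2].
Decoding glczp: g−11=v, l−7=e, c−11=r, z−7=s, p−11=e.

verse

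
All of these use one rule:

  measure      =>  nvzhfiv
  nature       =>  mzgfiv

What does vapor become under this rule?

ezkli

Each pair mirrors across the alphabet (m↔n, e↔v, a↔z): positions sum to 25. This is the alphabet-reversal cipher (Atbash): a becomes z, b becomes y, etc.
For vapor: v↔e, a↔z, p↔k, o↔l, r↔i.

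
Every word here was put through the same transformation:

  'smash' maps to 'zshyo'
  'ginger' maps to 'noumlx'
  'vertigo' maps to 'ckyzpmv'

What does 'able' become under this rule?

Shifts by position in smash: pos 0: s→z (+7), pos 1: m→s (+6), pos 2: a→h (+7), pos 3: s→y (+6) — repeating every 2. A repeating key of period 2 is used — shifts +7, +6 over and over.
On able: a+7=h, b+6=h, l+7=s, e+6=k.

hhsk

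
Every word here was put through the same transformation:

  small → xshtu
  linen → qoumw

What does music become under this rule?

razql

Each letter shifts forward by (position + 5), i.e. 5, 6, 7, … — the shift grows by one for each successive letter.
Applying it to music: m+5=r, u+6=a, s+7=z, i+8=q, c+9=l.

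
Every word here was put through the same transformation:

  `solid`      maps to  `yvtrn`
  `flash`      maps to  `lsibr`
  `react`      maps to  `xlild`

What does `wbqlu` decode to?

quick

In solid: s→y is +6, o→v is +7, l→t is +8, i→r is +9 — the shift increases by 1 each position. Letter i (0-indexed) is shifted by i+6, so successive shifts are 6, 7, 8, ….
Undoing it on wbqlu: w−6=q, b−7=u, q−8=i, l−9=c, u−10=k.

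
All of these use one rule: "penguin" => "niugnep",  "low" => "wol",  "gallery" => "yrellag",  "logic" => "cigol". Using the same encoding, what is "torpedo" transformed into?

The output letters match the input read backwards: penguin reversed is niugnep. It's just the letters in reverse order.
Applying it to torpedo: reverse → odeprot.

odeprot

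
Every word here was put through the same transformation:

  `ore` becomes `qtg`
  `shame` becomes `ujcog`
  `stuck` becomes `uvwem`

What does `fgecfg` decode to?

decade

Compare letters: o→q is +2, r→t is +2, e→g is +2 — a constant shift. Every letter moves 2 places later in the alphabet, wrapping around z→a.
Decoding fgecfg: f−2=d, g−2=e, e−2=c, c−2=a, f−2=d, g−2=e.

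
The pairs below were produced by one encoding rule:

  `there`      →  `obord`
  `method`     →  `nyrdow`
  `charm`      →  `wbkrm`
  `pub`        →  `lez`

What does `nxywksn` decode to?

diamond

The word is reversed, then every letter is shifted forward by 10.
Decoding nxywksn: shift back: n−10=d, x−10=n, y−10=o, w−10=m, k−10=a, s−10=i, n−10=d → dnomaid; then reverse → diamond.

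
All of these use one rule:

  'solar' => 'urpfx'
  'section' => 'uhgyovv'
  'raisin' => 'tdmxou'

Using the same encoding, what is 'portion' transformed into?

In solar: s→u is +2, o→r is +3, l→p is +4, a→f is +5 — the shift increases by 1 each position. Letter i (0-indexed) is shifted by i+2, so successive shifts are 2, 3, 4, ….
Applying it to portion: p+2=r, o+3=r, r+4=v, t+5=y, i+6=o, o+7=v, n+8=v.

rrvyovv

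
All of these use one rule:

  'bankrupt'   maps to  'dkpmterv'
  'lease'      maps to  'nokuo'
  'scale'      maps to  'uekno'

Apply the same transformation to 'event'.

oxopv

The shift depends on letter class: consonant b→d is +2, but vowel a→k is +10. Two shifts are in play — +10 for a/e/i/o/u, +2 for every other letter.
For event: e(vowel)+10=o, v(cons)+2=x, e(vowel)+10=o, n(cons)+2=p, t(cons)+2=v.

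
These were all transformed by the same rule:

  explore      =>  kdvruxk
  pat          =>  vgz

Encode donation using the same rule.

Compare letters: e→k is +6, x→d is +6, p→v is +6 — a constant shift. It's a constant shift of +6 (ROT6).
Applying it to donation: d+6=j, o+6=u, n+6=t, a+6=g, t+6=z, i+6=o, o+6=u, n+6=t.

jutgzout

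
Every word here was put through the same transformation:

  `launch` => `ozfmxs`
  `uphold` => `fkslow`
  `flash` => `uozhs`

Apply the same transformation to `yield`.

Letters are reflected about the middle of the alphabet (position → 25−position): Atbash.
On yield: y↔b, i↔r, e↔v, l↔o, d↔w.

brvow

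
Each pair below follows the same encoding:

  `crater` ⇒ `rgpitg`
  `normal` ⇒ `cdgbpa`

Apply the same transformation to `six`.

Compare letters: c→r is +15, r→g is +15, a→p is +15 — a constant shift. Every letter moves 15 places later in the alphabet, wrapping around z→a.
Applying it to six: s+15=h, i+15=x, x+15=m.

hxm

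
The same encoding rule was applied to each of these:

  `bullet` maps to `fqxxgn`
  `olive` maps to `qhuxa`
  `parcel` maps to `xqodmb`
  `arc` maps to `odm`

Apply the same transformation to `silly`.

The output letters match the input read backwards, each shifted +12: bullet reversed is tellub. Read the word backwards and shift each letter +12.
For silly: reverse → yllis; then shift: y+12=k, l+12=x, l+12=x, i+12=u, s+12=e.

kxxue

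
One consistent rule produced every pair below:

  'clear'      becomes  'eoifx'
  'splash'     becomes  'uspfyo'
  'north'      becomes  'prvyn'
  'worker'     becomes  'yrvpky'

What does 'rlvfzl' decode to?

In clear: c→e is +2, l→o is +3, e→i is +4, a→f is +5 — the shift increases by 1 each position. The shift increases by 1 at each position, starting from +2: 2, 3, 4, ….
Decoding rlvfzl: r−2=p, l−3=i, v−4=r, f−5=a, z−6=t, l−7=e.

pirate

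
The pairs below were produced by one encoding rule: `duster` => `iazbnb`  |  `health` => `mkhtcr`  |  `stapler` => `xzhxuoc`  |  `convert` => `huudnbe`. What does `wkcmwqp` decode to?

revenge

Letter i (0-indexed) is shifted by i+5, so successive shifts are 5, 6, 7, ….
Undoing it on wkcmwqp: w−5=r, k−6=e, c−7=v, m−8=e, w−9=n, q−10=g, p−11=e.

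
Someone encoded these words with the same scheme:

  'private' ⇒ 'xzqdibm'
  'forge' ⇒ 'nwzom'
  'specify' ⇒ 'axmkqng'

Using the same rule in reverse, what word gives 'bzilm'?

trade

Compare letters: p→x is +8, r→z is +8, i→q is +8 — a constant shift. This is a Caesar cipher with shift 8.
Decoding bzilm: b−8=t, z−8=r, i−8=a, l−8=d, m−8=e.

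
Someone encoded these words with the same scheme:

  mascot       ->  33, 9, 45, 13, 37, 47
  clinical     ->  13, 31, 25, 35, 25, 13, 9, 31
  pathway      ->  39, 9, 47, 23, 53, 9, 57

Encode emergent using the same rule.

Each letter becomes 2×(its alphabet position, a=1..z=26) + 7.
For emergent: e=5→17, m=13→33, e=5→17, r=18→43, g=7→21, e=5→17, n=14→35, t=20→47.

17, 33, 17, 43, 21, 17, 35, 47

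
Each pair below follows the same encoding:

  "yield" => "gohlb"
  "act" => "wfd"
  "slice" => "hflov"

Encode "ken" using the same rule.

qhn

The output letters match the input read backwards, each shifted +3: yield reversed is dleiy. The word is reversed, then every letter is shifted forward by 3.
Applying it to ken: reverse → nek; then shift: n+3=q, e+3=h, k+3=n.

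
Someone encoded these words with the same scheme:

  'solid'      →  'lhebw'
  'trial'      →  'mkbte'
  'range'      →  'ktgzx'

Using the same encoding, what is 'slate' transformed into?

letmx

Compare letters: s→l is +19, o→h is +19, l→e is +19 — a constant shift. Every letter moves 19 places later in the alphabet, wrapping around z→a.
Applying it to slate: s+19=l, l+19=e, a+19=t, t+19=m, e+19=x.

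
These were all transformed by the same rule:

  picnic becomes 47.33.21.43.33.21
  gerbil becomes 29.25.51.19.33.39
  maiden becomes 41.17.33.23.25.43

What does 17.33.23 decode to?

aid

p(#16)→47 and i(#9)→33: differences scale by 2, so n = 2·pos + 15. The formula is n = 2×(alphabet index, a=1) + 15.
Decoding 17.33.23: 17→(17−15)÷2=1=a, 33→(33−15)÷2=9=i, 23→(23−15)÷2=4=d.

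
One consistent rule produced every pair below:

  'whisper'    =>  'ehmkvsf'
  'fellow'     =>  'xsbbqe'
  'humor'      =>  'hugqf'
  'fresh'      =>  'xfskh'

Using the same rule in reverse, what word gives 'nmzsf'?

This is an affine cipher: with a=0,…,z=25, each position x becomes (5x+24) mod 26.
Decoding nmzsf: n(13)→21·(13−24)≡3=d; m(12)→21·(12−24)≡8=i; z(25)→21·(25−24)≡21=v; s(18)→21·(18−24)≡4=e; f(5)→21·(5−24)≡17=r (all mod 26).

diver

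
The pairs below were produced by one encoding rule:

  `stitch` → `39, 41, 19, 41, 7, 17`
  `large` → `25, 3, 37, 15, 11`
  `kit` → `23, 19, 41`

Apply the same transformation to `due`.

9, 43, 11

s(#19)→39 and t(#20)→41: differences scale by 2, so n = 2·pos + 1. The formula is n = 2×(alphabet index, a=1) + 1.
On due: d=4→9, u=21→43, e=5→11.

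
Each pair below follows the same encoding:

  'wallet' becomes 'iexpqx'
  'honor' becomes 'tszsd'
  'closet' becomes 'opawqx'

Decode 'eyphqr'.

sudden

A repeating key of period 2 is used — shifts +12, +4 over and over.
Decoding eyphqr: e−12=s, y−4=u, p−12=d, h−4=d, q−12=e, r−4=n.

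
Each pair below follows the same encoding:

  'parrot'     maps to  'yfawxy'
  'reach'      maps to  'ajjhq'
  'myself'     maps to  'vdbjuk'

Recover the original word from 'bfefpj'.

savage

The shifts repeat in a cycle of length 2: positions 0,1,… shift by +9, +5, then the pattern repeats.
Decoding bfefpj: b−9=s, f−5=a, e−9=v, f−5=a, p−9=g, j−5=e.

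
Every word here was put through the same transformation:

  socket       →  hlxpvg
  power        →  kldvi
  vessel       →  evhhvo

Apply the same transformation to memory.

nvnlib

Each pair mirrors across the alphabet (s↔h, o↔l, c↔x): positions sum to 25. Letters are reflected about the middle of the alphabet (position → 25−position): Atbash.
For memory: m↔n, e↔v, m↔n, o↔l, r↔i, y↔b.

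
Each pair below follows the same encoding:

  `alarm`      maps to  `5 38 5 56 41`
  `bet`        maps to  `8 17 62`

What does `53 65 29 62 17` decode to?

quite

a(#1)→5 and l(#12)→38: differences scale by 3, so n = 3·pos + 2. The formula is n = 3×(alphabet index, a=1) + 2.
Reversing it on 53 65 29 62 17: 53→(53−2)÷3=17=q, 65→(65−2)÷3=21=u, 29→(29−2)÷3=9=i, 62→(62−2)÷3=20=t, 17→(17−2)÷3=5=e.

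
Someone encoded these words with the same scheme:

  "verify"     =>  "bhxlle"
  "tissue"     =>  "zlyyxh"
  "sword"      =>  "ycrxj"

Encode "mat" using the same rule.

The rule splits by letter class: vowels +3, consonants +6.
For mat: m(cons)+6=s, a(vowel)+3=d, t(cons)+6=z.

sdz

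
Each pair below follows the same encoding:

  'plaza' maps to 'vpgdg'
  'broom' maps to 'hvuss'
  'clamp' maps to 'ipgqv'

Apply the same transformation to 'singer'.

ymtkkv

Shifts by position in plaza: pos 0: p→v (+6), pos 1: l→p (+4), pos 2: a→g (+6), pos 3: z→d (+4) — repeating every 2. The shifts repeat in a cycle of length 2: positions 0,1,… shift by +6, +4, then the pattern repeats.
For singer: s+6=y, i+4=m, n+6=t, g+4=k, e+6=k, r+4=v.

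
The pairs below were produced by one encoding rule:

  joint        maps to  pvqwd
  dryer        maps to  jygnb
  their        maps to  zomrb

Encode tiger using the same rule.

zponb

In joint: j→p is +6, o→v is +7, i→q is +8, n→w is +9 — the shift increases by 1 each position. Letter i (0-indexed) is shifted by i+6, so successive shifts are 6, 7, 8, ….
On tiger: t+6=z, i+7=p, g+8=o, e+9=n, r+10=b.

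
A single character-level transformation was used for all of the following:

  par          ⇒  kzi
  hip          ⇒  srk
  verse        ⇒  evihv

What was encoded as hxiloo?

Each pair mirrors across the alphabet (p↔k, a↔z, r↔i): positions sum to 25. Letters are reflected about the middle of the alphabet (position → 25−position): Atbash.
Undoing it on hxiloo: h↔s, x↔c, i↔r, l↔o, o↔l, o↔l.

scroll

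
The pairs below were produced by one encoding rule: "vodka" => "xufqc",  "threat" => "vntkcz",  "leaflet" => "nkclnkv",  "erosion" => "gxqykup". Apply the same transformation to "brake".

dxcqg

The shifts repeat in a cycle of length 2: positions 0,1,… shift by +2, +6, then the pattern repeats.
Applying it to brake: b+2=d, r+6=x, a+2=c, k+6=q, e+2=g.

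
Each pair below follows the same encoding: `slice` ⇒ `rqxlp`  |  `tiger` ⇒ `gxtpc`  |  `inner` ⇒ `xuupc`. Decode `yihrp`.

Treating letters as 0–25, the rule is x ↦ 15x + 7 (mod 26).
Decoding yihrp: y(24)→7·(24−7)≡15=p; i(8)→7·(8−7)≡7=h; h(7)→7·(7−7)≡0=a; r(17)→7·(17−7)≡18=s; p(15)→7·(15−7)≡4=e (all mod 26).

phase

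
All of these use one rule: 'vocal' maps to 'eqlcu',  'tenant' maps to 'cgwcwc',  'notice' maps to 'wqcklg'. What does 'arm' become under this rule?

cav

The shift depends on letter class: consonant v→e is +9, but vowel o→q is +2. Two shifts are in play — +2 for a/e/i/o/u, +9 for every other letter.
On arm: a(vowel)+2=c, r(cons)+9=a, m(cons)+9=v.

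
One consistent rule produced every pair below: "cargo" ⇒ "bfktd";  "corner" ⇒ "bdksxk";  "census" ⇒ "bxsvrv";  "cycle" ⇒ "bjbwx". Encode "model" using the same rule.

This is an affine cipher: with a=0,…,z=25, each position x becomes (11x+5) mod 26.
Applying it to model: m(12)→11·12+5≡7=h; o(14)→11·14+5≡3=d; d(3)→11·3+5≡12=m; e(4)→11·4+5≡23=x; l(11)→11·11+5≡22=w (all mod 26).

hdmxw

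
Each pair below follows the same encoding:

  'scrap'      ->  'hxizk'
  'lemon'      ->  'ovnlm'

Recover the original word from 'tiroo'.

Each pair mirrors across the alphabet (s↔h, c↔x, r↔i): positions sum to 25. Each letter is replaced by its mirror in the alphabet: a↔z, b↔y, c↔x, and so on (the Atbash cipher).
Undoing it on tiroo: t↔g, i↔r, r↔i, o↔l, o↔l.

grill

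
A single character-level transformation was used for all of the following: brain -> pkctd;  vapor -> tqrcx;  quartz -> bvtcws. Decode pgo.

men

Read the word backwards and shift each letter +2.
Decoding pgo: shift back: p−2=n, g−2=e, o−2=m → nem; then reverse → men.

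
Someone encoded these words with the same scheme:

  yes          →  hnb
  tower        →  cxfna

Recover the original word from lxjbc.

Each letter is shifted forward by 9 in the alphabet (a Caesar shift of +9).
Decoding lxjbc: l−9=c, x−9=o, j−9=a, b−9=s, c−9=t.

coast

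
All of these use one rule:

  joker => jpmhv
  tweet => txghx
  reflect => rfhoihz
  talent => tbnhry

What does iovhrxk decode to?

intense

In joker: j→j is +0, o→p is +1, k→m is +2, e→h is +3 — the shift increases by 1 each position. Each letter shifts forward by its position index (0, 1, 2, …) — the shift grows by one for each successive letter.
Reversing it on iovhrxk: i−0=i, o−1=n, v−2=t, h−3=e, r−4=n, x−5=s, k−6=e.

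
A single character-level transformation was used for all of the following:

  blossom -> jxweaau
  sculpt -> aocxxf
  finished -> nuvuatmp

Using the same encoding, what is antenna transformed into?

A repeating key of period 2 is used — shifts +8, +12 over and over.
On antenna: a+8=i, n+12=z, t+8=b, e+12=q, n+8=v, n+12=z, a+8=i.

izbqvzi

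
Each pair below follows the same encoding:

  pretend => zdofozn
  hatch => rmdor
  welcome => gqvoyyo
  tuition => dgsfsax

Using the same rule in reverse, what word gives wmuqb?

Shifts by position in pretend: pos 0: p→z (+10), pos 1: r→d (+12), pos 2: e→o (+10), pos 3: t→f (+12) — repeating every 2. A repeating key of period 2 is used — shifts +10, +12 over and over.
Reversing it on wmuqb: w−10=m, m−12=a, u−10=k, q−12=e, b−10=r.

maker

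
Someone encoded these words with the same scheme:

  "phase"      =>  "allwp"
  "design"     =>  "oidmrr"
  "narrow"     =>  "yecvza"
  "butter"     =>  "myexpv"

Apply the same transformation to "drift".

Shifts by position in phase: pos 0: p→a (+11), pos 1: h→l (+4), pos 2: a→l (+11), pos 3: s→w (+4) — repeating every 2. A repeating key of period 2 is used — shifts +11, +4 over and over.
On drift: d+11=o, r+4=v, i+11=t, f+4=j, t+11=e.

ovtje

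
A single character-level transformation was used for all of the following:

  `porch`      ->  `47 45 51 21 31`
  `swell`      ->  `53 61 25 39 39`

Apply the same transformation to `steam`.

53 55 25 17 41

Each letter becomes 2×(its alphabet position, a=1..z=26) + 15.
For steam: s=19→53, t=20→55, e=5→25, a=1→17, m=13→41.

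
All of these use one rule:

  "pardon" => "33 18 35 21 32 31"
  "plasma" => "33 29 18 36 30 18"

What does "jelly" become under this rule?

27 22 29 29 42

Each letter is replaced by its alphabet position (a=1..z=26) + 17.
On jelly: j=10→27, e=5→22, l=12→29, l=12→29, y=25→42.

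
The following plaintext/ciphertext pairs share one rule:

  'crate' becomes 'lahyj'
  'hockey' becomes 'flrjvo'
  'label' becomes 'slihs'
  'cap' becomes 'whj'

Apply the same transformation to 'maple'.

The output letters match the input read backwards, each shifted +7: crate reversed is etarc. Read the word backwards and shift each letter +7.
On maple: reverse → elpam; then shift: e+7=l, l+7=s, p+7=w, a+7=h, m+7=t.

lswht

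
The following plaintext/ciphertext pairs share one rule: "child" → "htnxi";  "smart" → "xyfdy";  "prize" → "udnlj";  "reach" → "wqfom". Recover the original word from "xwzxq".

It's a Vigenère-style cipher with numeric key [5,12]: position i shifts by key[i mod 2].
Reversing it on xwzxq: x−5=s, w−12=k, z−5=u, x−12=l, q−5=l.

skull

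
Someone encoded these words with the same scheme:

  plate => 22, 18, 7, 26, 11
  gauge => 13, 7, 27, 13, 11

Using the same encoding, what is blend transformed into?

p is letter #16 and maps to 22: an offset of 6. The number is (letter's place in the alphabet, a=1) + 6.
Applying it to blend: b=2→8, l=12→18, e=5→11, n=14→20, d=4→10.

8, 18, 11, 20, 10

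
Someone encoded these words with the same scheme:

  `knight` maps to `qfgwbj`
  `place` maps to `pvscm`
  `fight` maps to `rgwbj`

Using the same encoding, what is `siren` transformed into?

k(10)→q(16) and n(13)→f(5) fit y≡5x+18 (mod 26); the inverse of 5 mod 26 is 21. Each letter's alphabet position (a=0..z=25) is mapped through 5·x+18 mod 26 — an affine cipher.
Applying it to siren: s(18)→5·18+18≡4=e; i(8)→5·8+18≡6=g; r(17)→5·17+18≡25=z; e(4)→5·4+18≡12=m; n(13)→5·13+18≡5=f (all mod 26).

egzmf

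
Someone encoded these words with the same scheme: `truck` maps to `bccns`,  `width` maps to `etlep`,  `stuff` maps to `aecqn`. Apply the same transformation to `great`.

ocmlb

Shifts by position in truck: pos 0: t→b (+8), pos 1: r→c (+11), pos 2: u→c (+8), pos 3: c→n (+11) — repeating every 2. A repeating key of period 2 is used — shifts +8, +11 over and over.
Applying it to great: g+8=o, r+11=c, e+8=m, a+11=l, t+8=b.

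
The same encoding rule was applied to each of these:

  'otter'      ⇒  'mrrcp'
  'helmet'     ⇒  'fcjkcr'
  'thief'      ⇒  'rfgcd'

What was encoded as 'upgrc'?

Every letter moves 24 places later in the alphabet, wrapping around z→a.
Undoing it on upgrc: u−24=w, p−24=r, g−24=i, r−24=t, c−24=e.

write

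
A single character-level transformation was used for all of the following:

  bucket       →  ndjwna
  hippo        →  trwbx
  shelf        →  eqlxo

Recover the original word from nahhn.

The shifts repeat in a cycle of length 3: positions 0,1,… shift by +12, +9, +7, then the pattern repeats.
Decoding nahhn: n−12=b, a−9=r, h−7=a, h−12=v, n−9=e.

brave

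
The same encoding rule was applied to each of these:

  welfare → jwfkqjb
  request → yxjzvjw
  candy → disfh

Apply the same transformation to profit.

The output letters match the input read backwards, each shifted +5: welfare reversed is eraflew. The word is reversed, then every letter is shifted forward by 5.
For profit: reverse → tiforp; then shift: t+5=y, i+5=n, f+5=k, o+5=t, r+5=w, p+5=u.

ynktwu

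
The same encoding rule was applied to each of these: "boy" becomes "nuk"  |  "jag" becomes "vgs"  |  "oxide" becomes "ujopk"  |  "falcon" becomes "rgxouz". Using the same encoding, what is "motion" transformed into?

yufouz

The shift depends on letter class: consonant b→n is +12, but vowel o→u is +6. Vowels shift forward by 6 and consonants shift forward by 12.
On motion: m(cons)+12=y, o(vowel)+6=u, t(cons)+12=f, i(vowel)+6=o, o(vowel)+6=u, n(cons)+12=z.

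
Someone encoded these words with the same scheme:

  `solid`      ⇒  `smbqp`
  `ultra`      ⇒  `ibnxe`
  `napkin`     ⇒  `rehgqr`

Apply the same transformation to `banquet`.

zercikn

s(18)→s(18) and o(14)→m(12) fit y≡21x+4 (mod 26); the inverse of 21 mod 26 is 5. Each letter's alphabet position (a=0..z=25) is mapped through 21·x+4 mod 26 — an affine cipher.
On banquet: b(1)→21·1+4≡25=z; a(0)→21·0+4≡4=e; n(13)→21·13+4≡17=r; q(16)→21·16+4≡2=c; u(20)→21·20+4≡8=i; e(4)→21·4+4≡10=k; t(19)→21·19+4≡13=n (all mod 26).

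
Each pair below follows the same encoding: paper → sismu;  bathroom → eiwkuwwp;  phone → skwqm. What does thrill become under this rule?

The shift depends on letter class: consonant p→s is +3, but vowel a→i is +8. Vowels shift forward by 8 and consonants shift forward by 3.
For thrill: t(cons)+3=w, h(cons)+3=k, r(cons)+3=u, i(vowel)+8=q, l(cons)+3=o, l(cons)+3=o.

wkuqoo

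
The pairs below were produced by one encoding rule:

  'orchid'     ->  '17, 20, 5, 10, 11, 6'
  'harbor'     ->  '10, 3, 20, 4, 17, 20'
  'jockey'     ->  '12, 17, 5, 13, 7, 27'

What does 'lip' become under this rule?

14, 11, 18

Letters become their 1-based position plus 2 (so a→3, b→4, …).
On lip: l=12→14, i=9→11, p=16→18.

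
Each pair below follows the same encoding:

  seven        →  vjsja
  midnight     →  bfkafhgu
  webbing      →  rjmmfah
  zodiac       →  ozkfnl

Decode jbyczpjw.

This is an affine cipher: with a=0,…,z=25, each position x becomes (25x+13) mod 26.
Reversing it on jbyczpjw: j(9)→25·(9−13)≡4=e; b(1)→25·(1−13)≡12=m; y(24)→25·(24−13)≡15=p; c(2)→25·(2−13)≡11=l; z(25)→25·(25−13)≡14=o; p(15)→25·(15−13)≡24=y; j(9)→25·(9−13)≡4=e; w(22)→25·(22−13)≡17=r (all mod 26).

employer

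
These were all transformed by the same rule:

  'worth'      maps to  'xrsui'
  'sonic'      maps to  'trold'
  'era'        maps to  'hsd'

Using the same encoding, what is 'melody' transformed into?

Two shifts are in play — +3 for a/e/i/o/u, +1 for every other letter.
On melody: m(cons)+1=n, e(vowel)+3=h, l(cons)+1=m, o(vowel)+3=r, d(cons)+1=e, y(cons)+1=z.

nhmrez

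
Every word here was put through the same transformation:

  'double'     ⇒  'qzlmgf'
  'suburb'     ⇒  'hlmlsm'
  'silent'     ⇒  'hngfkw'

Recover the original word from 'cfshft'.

d(3)→q(16) and o(14)→z(25) fit y≡15x+23 (mod 26); the inverse of 15 mod 26 is 7. Treating letters as 0–25, the rule is x ↦ 15x + 23 (mod 26).
Decoding cfshft: c(2)→7·(2−23)≡9=j; f(5)→7·(5−23)≡4=e; s(18)→7·(18−23)≡17=r; h(7)→7·(7−23)≡18=s; f(5)→7·(5−23)≡4=e; t(19)→7·(19−23)≡24=y (all mod 26).

jersey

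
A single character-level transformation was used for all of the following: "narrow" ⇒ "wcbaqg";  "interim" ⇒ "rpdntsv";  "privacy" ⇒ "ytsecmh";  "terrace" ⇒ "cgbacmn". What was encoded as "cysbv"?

Shifts by position in narrow: pos 0: n→w (+9), pos 1: a→c (+2), pos 2: r→b (+10), pos 3: r→a (+9), pos 4: o→q (+2), pos 5: w→g (+10) — repeating every 3. The shifts repeat in a cycle of length 3: positions 0,1,… shift by +9, +2, +10, then the pattern repeats.
Reversing it on cysbv: c−9=t, y−2=w, s−10=i, b−9=s, v−2=t.

twist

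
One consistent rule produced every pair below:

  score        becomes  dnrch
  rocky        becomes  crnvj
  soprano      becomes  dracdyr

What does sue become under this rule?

The shift depends on letter class: consonant s→d is +11, but vowel o→r is +3. Two shifts are in play — +3 for a/e/i/o/u, +11 for every other letter.
Applying it to sue: s(cons)+11=d, u(vowel)+3=x, e(vowel)+3=h.

dxh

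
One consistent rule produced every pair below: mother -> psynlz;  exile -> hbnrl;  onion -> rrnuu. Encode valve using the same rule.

yeqbl

In mother: m→p is +3, o→s is +4, t→y is +5, h→n is +6 — the shift increases by 1 each position. Each letter shifts forward by (position + 3), i.e. 3, 4, 5, … — the shift grows by one for each successive letter.
For valve: v+3=y, a+4=e, l+5=q, v+6=b, e+7=l.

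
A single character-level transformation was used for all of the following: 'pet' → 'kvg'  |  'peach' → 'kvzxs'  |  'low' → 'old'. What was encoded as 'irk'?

Letters are reflected about the middle of the alphabet (position → 25−position): Atbash.
Reversing it on irk: i↔r, r↔i, k↔p.

rip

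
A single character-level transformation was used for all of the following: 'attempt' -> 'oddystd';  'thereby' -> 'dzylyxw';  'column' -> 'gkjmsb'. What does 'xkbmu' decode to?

bonus

a(0)→o(14) and t(19)→d(3) fit y≡9x+14 (mod 26); the inverse of 9 mod 26 is 3. Treating letters as 0–25, the rule is x ↦ 9x + 14 (mod 26).
Undoing it on xkbmu: x(23)→3·(23−14)≡1=b; k(10)→3·(10−14)≡14=o; b(1)→3·(1−14)≡13=n; m(12)→3·(12−14)≡20=u; u(20)→3·(20−14)≡18=s (all mod 26).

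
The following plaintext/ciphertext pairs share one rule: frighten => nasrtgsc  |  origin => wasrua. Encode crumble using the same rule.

In frighten: f→n is +8, r→a is +9, i→s is +10, g→r is +11 — the shift increases by 1 each position. The shift increases by 1 at each position, starting from +8: 8, 9, 10, ….
For crumble: c+8=k, r+9=a, u+10=e, m+11=x, b+12=n, l+13=y, e+14=s.

kaexnys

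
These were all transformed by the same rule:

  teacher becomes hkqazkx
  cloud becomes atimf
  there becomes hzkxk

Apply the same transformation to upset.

mnckh

This is an affine cipher: with a=0,…,z=25, each position x becomes (5x+16) mod 26.
On upset: u(20)→5·20+16≡12=m; p(15)→5·15+16≡13=n; s(18)→5·18+16≡2=c; e(4)→5·4+16≡10=k; t(19)→5·19+16≡7=h (all mod 26).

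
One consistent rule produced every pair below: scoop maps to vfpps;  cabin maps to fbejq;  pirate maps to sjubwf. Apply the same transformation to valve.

yboyf

Two shifts are in play — +1 for a/e/i/o/u, +3 for every other letter.
Applying it to valve: v(cons)+3=y, a(vowel)+1=b, l(cons)+3=o, v(cons)+3=y, e(vowel)+1=f.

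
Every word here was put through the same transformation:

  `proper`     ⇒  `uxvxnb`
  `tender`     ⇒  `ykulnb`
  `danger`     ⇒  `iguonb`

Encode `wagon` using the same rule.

In proper: p→u is +5, r→x is +6, o→v is +7, p→x is +8 — the shift increases by 1 each position. The shift increases by 1 at each position, starting from +5: 5, 6, 7, ….
On wagon: w+5=b, a+6=g, g+7=n, o+8=w, n+9=w.

bgnww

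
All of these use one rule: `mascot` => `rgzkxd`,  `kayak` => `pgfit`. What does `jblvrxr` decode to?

In mascot: m→r is +5, a→g is +6, s→z is +7, c→k is +8 — the shift increases by 1 each position. The shift increases by 1 at each position, starting from +5: 5, 6, 7, ….
Decoding jblvrxr: j−5=e, b−6=v, l−7=e, v−8=n, r−9=i, x−10=n, r−11=g.

evening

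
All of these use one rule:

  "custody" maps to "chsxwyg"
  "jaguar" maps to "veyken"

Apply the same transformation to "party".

Read the word backwards and shift each letter +4.
On party: reverse → ytrap; then shift: y+4=c, t+4=x, r+4=v, a+4=e, p+4=t.

cxvet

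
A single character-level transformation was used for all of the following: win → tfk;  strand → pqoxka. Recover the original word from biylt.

Compare letters: w→t is +23, i→f is +23, n→k is +23 — a constant shift. Every letter moves 23 places later in the alphabet, wrapping around z→a.
Decoding biylt: b−23=e, i−23=l, y−23=b, l−23=o, t−23=w.

elbow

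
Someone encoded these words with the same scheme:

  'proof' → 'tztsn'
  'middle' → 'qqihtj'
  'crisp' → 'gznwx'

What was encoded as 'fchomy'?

bucket

Shifts by position in proof: pos 0: p→t (+4), pos 1: r→z (+8), pos 2: o→t (+5), pos 3: o→s (+4), pos 4: f→n (+8) — repeating every 3. A repeating key of period 3 is used — shifts +4, +8, +5 over and over.
Decoding fchomy: f−4=b, c−8=u, h−5=c, o−4=k, m−8=e, y−5=t.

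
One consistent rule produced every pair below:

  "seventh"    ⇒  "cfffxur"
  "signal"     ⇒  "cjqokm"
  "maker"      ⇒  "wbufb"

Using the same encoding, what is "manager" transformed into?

wbxbqfb

Shifts by position in seventh: pos 0: s→c (+10), pos 1: e→f (+1), pos 2: v→f (+10), pos 3: e→f (+1) — repeating every 2. It's a Vigenère-style cipher with numeric key [10,1]: position i shifts by key[i mod 2].
On manager: m+10=w, a+1=b, n+10=x, a+1=b, g+10=q, e+1=f, r+10=b.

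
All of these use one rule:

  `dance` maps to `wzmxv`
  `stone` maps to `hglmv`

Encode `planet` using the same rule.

Each pair mirrors across the alphabet (d↔w, a↔z, n↔m): positions sum to 25. Each letter is replaced by its mirror in the alphabet: a↔z, b↔y, c↔x, and so on (the Atbash cipher).
On planet: p↔k, l↔o, a↔z, n↔m, e↔v, t↔g.

kozmvg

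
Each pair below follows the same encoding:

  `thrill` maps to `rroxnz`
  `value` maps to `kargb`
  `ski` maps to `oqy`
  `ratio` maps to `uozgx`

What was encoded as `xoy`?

sir

The output letters match the input read backwards, each shifted +6: thrill reversed is llirht. Read the word backwards and shift each letter +6.
Decoding xoy: shift back: x−6=r, o−6=i, y−6=s → ris; then reverse → sir.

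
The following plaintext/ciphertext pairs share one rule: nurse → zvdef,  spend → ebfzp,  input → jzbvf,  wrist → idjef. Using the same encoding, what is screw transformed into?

eodfi

The shift depends on letter class: consonant n→z is +12, but vowel u→v is +1. Two shifts are in play — +1 for a/e/i/o/u, +12 for every other letter.
Applying it to screw: s(cons)+12=e, c(cons)+12=o, r(cons)+12=d, e(vowel)+1=f, w(cons)+12=i.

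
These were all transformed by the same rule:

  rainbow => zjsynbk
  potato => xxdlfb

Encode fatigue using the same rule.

In rainbow: r→z is +8, a→j is +9, i→s is +10, n→y is +11 — the shift increases by 1 each position. Each letter shifts forward by (position + 8), i.e. 8, 9, 10, … — the shift grows by one for each successive letter.
For fatigue: f+8=n, a+9=j, t+10=d, i+11=t, g+12=s, u+13=h, e+14=s.

njdtshs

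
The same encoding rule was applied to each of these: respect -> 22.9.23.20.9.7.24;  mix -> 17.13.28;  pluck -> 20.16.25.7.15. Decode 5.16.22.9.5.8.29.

r is letter #18 and maps to 22: an offset of 4. The number is (letter's place in the alphabet, a=1) + 4.
Reversing it on 5.16.22.9.5.8.29: 5→(5−4)÷1=1=a, 16→(16−4)÷1=12=l, 22→(22−4)÷1=18=r, 9→(9−4)÷1=5=e, 5→(5−4)÷1=1=a, 8→(8−4)÷1=4=d, 29→(29−4)÷1=25=y.

already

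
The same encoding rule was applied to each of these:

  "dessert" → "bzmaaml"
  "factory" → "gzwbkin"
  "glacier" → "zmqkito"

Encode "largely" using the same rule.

gtmozit

The output letters match the input read backwards, each shifted +8: dessert reversed is tressed. The word is reversed, then every letter is shifted forward by 8.
On largely: reverse → ylegral; then shift: y+8=g, l+8=t, e+8=m, g+8=o, r+8=z, a+8=i, l+8=t.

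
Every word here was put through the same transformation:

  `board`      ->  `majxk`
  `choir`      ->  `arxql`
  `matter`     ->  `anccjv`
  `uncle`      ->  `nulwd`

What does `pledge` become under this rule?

npmnuy

The output letters match the input read backwards, each shifted +9: board reversed is draob. Two steps: reverse the string, then apply a Caesar shift of +9.
On pledge: reverse → egdelp; then shift: e+9=n, g+9=p, d+9=m, e+9=n, l+9=u, p+9=y.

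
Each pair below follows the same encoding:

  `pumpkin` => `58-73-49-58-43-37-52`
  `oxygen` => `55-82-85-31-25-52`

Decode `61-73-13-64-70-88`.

p(#16)→58 and u(#21)→73: differences scale by 3, so n = 3·pos + 10. Each letter becomes 3×(its alphabet position, a=1..z=26) + 10.
Undoing it on 61-73-13-64-70-88: 61→(61−10)÷3=17=q, 73→(73−10)÷3=21=u, 13→(13−10)÷3=1=a, 64→(64−10)÷3=18=r, 70→(70−10)÷3=20=t, 88→(88−10)÷3=26=z.

quartz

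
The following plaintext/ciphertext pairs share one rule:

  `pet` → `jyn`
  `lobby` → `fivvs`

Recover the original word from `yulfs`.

Every letter moves 20 places later in the alphabet, wrapping around z→a.
Reversing it on yulfs: y−20=e, u−20=a, l−20=r, f−20=l, s−20=y.

early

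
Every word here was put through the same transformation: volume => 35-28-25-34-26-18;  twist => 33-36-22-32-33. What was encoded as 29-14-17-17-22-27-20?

padding

Letters become their 1-based position plus 13 (so a→14, b→15, …).
Decoding 29-14-17-17-22-27-20: 29→(29−13)÷1=16=p, 14→(14−13)÷1=1=a, 17→(17−13)÷1=4=d, 17→(17−13)÷1=4=d, 22→(22−13)÷1=9=i, 27→(27−13)÷1=14=n, 20→(20−13)÷1=7=g.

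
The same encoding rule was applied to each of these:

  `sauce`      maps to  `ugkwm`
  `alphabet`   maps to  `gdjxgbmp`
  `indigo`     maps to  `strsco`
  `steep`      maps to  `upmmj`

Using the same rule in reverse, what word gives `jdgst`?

plain

Treating letters as 0–25, the rule is x ↦ 21x + 6 (mod 26).
Decoding jdgst: j(9)→5·(9−6)≡15=p; d(3)→5·(3−6)≡11=l; g(6)→5·(6−6)≡0=a; s(18)→5·(18−6)≡8=i; t(19)→5·(19−6)≡13=n (all mod 26).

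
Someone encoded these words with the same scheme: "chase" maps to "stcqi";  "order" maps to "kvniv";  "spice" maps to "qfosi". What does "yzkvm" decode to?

c(2)→s(18) and h(7)→t(19) fit y≡21x+2 (mod 26); the inverse of 21 mod 26 is 5. Treating letters as 0–25, the rule is x ↦ 21x + 2 (mod 26).
Reversing it on yzkvm: y(24)→5·(24−2)≡6=g; z(25)→5·(25−2)≡11=l; k(10)→5·(10−2)≡14=o; v(21)→5·(21−2)≡17=r; m(12)→5·(12−2)≡24=y (all mod 26).

glory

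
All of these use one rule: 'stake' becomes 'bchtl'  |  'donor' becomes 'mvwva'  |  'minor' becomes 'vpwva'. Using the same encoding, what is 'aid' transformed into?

hpm

The shift depends on letter class: consonant s→b is +9, but vowel a→h is +7. Vowels shift forward by 7 and consonants shift forward by 9.
On aid: a(vowel)+7=h, i(vowel)+7=p, d(cons)+9=m.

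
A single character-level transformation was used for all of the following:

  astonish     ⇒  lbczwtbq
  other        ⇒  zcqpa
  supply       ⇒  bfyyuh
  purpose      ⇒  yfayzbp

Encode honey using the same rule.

The shift depends on letter class: consonant s→b is +9, but vowel a→l is +11. Two shifts are in play — +11 for a/e/i/o/u, +9 for every other letter.
On honey: h(cons)+9=q, o(vowel)+11=z, n(cons)+9=w, e(vowel)+11=p, y(cons)+9=h.

qzwph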